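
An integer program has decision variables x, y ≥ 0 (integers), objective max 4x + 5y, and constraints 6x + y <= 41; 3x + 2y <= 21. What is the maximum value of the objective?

50

Relaxing integrality, the LP optimum is 52.50 at (x,y) = (0, 10.5), which is not an integer point.
(x,y)=(0,10): 6·0+1·10=10≤41, 3·0+2·10=20≤21, objective 50.
(x,y)=(1,9): 6·1+1·9=15≤41, 3·1+2·9=21≤21, objective 49.
(x,y)=(0,9): 6·0+1·9=9≤41, 3·0+2·9=18≤21, objective 45.
No feasible integer point exceeds 50.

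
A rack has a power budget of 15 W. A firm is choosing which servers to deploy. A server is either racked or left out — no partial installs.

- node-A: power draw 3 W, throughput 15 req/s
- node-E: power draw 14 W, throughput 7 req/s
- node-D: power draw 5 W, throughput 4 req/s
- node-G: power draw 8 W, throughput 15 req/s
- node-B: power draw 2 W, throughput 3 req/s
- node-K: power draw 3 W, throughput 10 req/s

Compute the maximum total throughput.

Allowing fractional choices, the relaxed optimum would be about 41.5, but servers are indivisible.
node-A + node-D + node-B + node-K: power draw 3 + 5 + 2 + 3 = 13 ≤ 15, throughput 15 + 4 + 3 + 10 = 32.
node-A + node-G + node-B: power draw 3 + 8 + 2 = 13 ≤ 15, throughput 15 + 15 + 3 = 33.
node-A + node-G + node-K: power draw 3 + 8 + 3 = 14 ≤ 15, throughput 15 + 15 + 10 = 40.
Best is node-A, node-G, and node-K with total throughput 40.

40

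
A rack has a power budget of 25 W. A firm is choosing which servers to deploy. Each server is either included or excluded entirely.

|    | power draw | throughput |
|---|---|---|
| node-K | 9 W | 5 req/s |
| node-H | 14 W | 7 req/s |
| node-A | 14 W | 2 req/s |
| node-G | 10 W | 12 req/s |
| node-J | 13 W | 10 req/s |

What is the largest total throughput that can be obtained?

22

Allowing fractional choices, the relaxed optimum would be about 23.1, but servers are indivisible.
node-G + node-J: power draw 10 + 13 = 23 ≤ 25, throughput 12 + 10 = 22.
node-K + node-G: power draw 9 + 10 = 19 ≤ 25, throughput 5 + 12 = 17.
node-H + node-G: power draw 14 + 10 = 24 ≤ 25, throughput 7 + 12 = 19.
Best is node-G and node-J with total throughput 22.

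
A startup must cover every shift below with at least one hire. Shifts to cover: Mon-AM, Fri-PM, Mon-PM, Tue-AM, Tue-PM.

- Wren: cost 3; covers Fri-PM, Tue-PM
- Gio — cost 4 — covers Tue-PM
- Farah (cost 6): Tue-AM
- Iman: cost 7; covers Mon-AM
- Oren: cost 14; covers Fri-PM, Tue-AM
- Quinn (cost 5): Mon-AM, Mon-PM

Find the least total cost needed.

Choose Wren, Farah, and Quinn: together they cover Mon-AM, Fri-PM, Mon-PM, Tue-AM, Tue-PM — every shift.
Total cost: 3 + 6 + 5 = 14.
No cover costs less than 14.

14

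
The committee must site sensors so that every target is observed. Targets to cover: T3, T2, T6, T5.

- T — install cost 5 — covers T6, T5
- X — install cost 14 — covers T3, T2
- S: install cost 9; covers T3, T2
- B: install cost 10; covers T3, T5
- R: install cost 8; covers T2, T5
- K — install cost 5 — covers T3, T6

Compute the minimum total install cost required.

13

This is an integer covering problem.
Choose R and K: together they cover T3, T2, T6, T5 — every target.
Total install cost: 8 + 5 = 13.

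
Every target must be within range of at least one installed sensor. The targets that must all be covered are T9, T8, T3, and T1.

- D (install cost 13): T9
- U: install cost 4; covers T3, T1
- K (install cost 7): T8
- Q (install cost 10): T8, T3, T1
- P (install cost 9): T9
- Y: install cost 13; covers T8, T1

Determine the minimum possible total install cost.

19

This is a weighted set-cover instance.
The greedy cost-per-new-target heuristic would pick U, K, and P for 20, but a cheaper cover exists.
Choose Q and P: together they cover T9, T8, T3, T1 — every target.
Total install cost: 10 + 9 = 19.
No cover costs less than 19.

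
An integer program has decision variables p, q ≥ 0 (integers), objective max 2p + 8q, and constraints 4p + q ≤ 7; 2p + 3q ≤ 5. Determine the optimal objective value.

Relaxing integrality, the LP optimum is 13.33 at (p,q) = (0, 1.67), which is not an integer point.
(p,q)=(1,1): 4·1+1·1=5≤7, 2·1+3·1=5≤5, objective 10.
(p,q)=(0,1): 4·0+1·1=1≤7, 2·0+3·1=3≤5, objective 8.
(p,q)=(1,0): 4·1+1·0=4≤7, 2·1+3·0=2≤5, objective 2.
Maximum is 10 at (p,q)=(1,1).

10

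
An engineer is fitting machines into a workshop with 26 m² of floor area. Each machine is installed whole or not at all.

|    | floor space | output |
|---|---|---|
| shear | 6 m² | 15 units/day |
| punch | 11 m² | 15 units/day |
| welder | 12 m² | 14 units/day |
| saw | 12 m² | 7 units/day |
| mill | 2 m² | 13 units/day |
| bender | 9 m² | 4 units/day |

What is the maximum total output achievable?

Take shear, punch, and mill: floor space 6 + 11 + 2 = 19 ≤ 26, output 15 + 15 + 13 = 43.
No other feasible combination does better.

43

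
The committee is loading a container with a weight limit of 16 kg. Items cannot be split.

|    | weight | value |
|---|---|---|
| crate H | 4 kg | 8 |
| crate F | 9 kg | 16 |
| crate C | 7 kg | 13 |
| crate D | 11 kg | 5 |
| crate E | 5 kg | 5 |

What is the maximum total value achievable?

29

Take crate F and crate C: weight 9 + 7 = 16 ≤ 16, value 16 + 13 = 29.
No other feasible combination does better.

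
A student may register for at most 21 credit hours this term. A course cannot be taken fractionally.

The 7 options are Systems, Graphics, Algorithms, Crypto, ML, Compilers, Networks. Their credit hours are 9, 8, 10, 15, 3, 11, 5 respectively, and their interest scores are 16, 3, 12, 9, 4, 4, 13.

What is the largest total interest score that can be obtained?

Algorithms + ML + Networks: credit hours 10 + 3 + 5 = 18 ≤ 21, interest score 12 + 4 + 13 = 29.
Systems + Networks: credit hours 9 + 5 = 14 ≤ 21, interest score 16 + 13 = 29.
Systems + ML + Networks: credit hours 9 + 3 + 5 = 17 ≤ 21, interest score 16 + 4 + 13 = 33.
Best is Systems, ML, and Networks with total interest score 33.

33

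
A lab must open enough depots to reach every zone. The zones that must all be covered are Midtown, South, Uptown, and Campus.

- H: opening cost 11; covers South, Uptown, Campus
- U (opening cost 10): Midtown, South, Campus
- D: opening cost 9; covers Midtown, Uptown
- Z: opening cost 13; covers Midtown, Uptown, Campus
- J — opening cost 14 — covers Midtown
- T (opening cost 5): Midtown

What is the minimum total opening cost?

16

The greedy cost-per-new-zone heuristic would pick U and D for 19, but a cheaper cover exists.
Choose H and T: together they cover Midtown, South, Uptown, Campus — every zone.
Total opening cost: 11 + 5 = 16.
No cover costs less than 16.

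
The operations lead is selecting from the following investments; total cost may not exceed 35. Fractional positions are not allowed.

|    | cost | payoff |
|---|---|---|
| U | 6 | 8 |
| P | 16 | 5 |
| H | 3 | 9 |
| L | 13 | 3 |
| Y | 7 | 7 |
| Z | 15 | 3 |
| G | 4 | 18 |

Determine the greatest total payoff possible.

45

Take U, H, L, Y, and G: cost 6 + 3 + 13 + 7 + 4 = 33 ≤ 35, payoff 8 + 9 + 3 + 7 + 18 = 45.
No feasible combination exceeds this.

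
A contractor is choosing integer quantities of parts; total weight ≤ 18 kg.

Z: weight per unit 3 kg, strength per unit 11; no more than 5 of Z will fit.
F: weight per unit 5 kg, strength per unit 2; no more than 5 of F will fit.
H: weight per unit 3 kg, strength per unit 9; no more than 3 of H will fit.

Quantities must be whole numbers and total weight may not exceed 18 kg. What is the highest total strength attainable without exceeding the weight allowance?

64

Take 5×Z and 1×H: weight 18 ≤ 18, strength 5·11 + 1·9 = 64.
Z has the best ratio (11/3) and is taken to its limit of 5; remaining capacity is filled optimally with the others.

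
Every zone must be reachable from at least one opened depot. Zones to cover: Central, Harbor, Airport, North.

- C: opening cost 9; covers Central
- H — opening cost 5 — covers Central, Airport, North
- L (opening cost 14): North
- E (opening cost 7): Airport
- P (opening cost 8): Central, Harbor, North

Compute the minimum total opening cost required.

13

Choose H and P: together they cover Central, Harbor, Airport, North — every zone.
Total opening cost: 5 + 8 = 13.
No cover costs less than 13.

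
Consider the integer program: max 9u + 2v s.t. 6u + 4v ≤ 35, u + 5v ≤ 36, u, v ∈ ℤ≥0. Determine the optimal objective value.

(u,v)=(5,1): 6·5+4·1=34≤35, 1·5+5·1=10≤36, objective 47.
(u,v)=(5,0): 6·5+4·0=30≤35, 1·5+5·0=5≤36, objective 45.
No feasible integer point exceeds 47.

47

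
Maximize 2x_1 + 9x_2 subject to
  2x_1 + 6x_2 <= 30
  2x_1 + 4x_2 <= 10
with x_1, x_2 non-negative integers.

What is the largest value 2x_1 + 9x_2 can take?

20

The continuous relaxation peaks at (0, 2.5) with value 22.50; rounding to a feasible lattice point costs some objective.
(x_1,x_2)=(1,2): 2·1+6·2=14≤30, 2·1+4·2=10≤10, objective 20.
(x_1,x_2)=(0,2): 2·0+6·2=12≤30, 2·0+4·2=8≤10, objective 18.
(x_1,x_2)=(2,1): 2·2+6·1=10≤30, 2·2+4·1=8≤10, objective 13.
No feasible integer point exceeds 20.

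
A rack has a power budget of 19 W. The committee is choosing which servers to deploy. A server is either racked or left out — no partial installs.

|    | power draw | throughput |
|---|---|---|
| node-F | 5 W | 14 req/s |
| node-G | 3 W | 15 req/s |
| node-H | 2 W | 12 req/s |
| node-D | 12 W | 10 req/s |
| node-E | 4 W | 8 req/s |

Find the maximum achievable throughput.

49

This is an integer program with binary decision variables.
node-F + node-G + node-E: power draw 5 + 3 + 4 = 12 ≤ 19, throughput 14 + 15 + 8 = 37.
node-F + node-G + node-H + node-E: power draw 5 + 3 + 2 + 4 = 14 ≤ 19, throughput 14 + 15 + 12 + 8 = 49.
node-F + node-G + node-H: power draw 5 + 3 + 2 = 10 ≤ 19, throughput 14 + 15 + 12 = 41.
Best is node-F, node-G, node-H, and node-E with total throughput 49.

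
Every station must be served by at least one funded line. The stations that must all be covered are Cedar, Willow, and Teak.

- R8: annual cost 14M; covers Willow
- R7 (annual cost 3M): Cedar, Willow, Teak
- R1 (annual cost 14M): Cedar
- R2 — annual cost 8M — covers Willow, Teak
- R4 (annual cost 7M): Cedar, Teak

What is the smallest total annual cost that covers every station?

R7 alone covers Cedar, Willow, Teak — every station.
Total annual cost: 3.
No cover costs less than 3.

3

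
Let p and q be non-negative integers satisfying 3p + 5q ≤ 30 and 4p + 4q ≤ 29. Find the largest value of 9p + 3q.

63

Relaxing integrality, the LP optimum is 65.25 at (p,q) = (7.25, 0), which is not an integer point.
(p,q)=(7,0) is feasible, giving 63.
(p,q)=(6,1) is feasible, giving 57.
(p,q)=(6,0) is feasible, giving 54.
Maximum is 63 at (p,q)=(7,0).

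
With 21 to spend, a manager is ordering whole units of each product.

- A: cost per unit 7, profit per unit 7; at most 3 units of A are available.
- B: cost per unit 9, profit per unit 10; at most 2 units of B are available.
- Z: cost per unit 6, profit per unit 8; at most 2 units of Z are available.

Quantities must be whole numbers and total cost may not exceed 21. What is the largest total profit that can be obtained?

26

Take 1×B and 2×Z: cost 21 ≤ 21, profit 1·10 + 2·8 = 26.
Z has the best ratio (8/6) and is taken to its limit of 2; remaining capacity is filled optimally with the others.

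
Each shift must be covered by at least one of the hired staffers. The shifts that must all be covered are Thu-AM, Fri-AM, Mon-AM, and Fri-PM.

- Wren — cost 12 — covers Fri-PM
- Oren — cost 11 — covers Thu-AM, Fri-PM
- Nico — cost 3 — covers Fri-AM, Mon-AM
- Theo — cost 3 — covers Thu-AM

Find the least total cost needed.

The greedy cost-per-new-shift heuristic would pick Nico, Theo, and Oren for 17, but a cheaper cover exists.
Choose Oren and Nico: together they cover Thu-AM, Fri-AM, Mon-AM, Fri-PM — every shift.
Total cost: 11 + 3 = 14.
No cover costs less than 14.

14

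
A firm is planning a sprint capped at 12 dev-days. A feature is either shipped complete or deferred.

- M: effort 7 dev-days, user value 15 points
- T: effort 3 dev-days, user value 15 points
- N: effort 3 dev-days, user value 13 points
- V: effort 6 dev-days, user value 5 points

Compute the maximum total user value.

33

Allowing fractional choices, the relaxed optimum would be about 40.9, but features are indivisible.
M + T: effort 7 + 3 = 10 ≤ 12, user value 15 + 15 = 30.
T + N + V: effort 3 + 3 + 6 = 12 ≤ 12, user value 15 + 13 + 5 = 33.
Best is T, N, and V with total user value 33.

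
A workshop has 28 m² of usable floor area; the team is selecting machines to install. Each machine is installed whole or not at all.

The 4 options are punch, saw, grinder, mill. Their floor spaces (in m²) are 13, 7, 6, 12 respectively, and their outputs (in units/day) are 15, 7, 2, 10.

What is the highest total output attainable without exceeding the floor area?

This is an integer program with binary decision variables.
Take punch and mill: floor space 13 + 12 = 25 ≤ 28, output 15 + 10 = 25.
No other feasible combination does better.

25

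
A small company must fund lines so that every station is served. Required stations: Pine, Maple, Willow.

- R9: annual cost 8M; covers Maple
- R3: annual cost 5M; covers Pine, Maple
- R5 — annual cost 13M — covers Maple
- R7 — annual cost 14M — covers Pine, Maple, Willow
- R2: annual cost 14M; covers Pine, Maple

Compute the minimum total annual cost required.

The greedy cost-per-new-station heuristic would pick R3 and R7 for 19, but a cheaper cover exists.
R7 alone covers Pine, Maple, Willow — every station.
Total annual cost: 14.
No cover costs less than 14.

14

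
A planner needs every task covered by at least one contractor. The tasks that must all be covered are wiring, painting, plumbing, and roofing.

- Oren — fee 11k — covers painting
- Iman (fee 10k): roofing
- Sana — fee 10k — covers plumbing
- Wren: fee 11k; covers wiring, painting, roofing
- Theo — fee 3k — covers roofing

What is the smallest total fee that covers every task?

21

This is a weighted set-cover instance.
The greedy cost-per-new-task heuristic would pick Theo, Wren, and Sana for 24, but a cheaper cover exists.
Choose Sana and Wren: together they cover wiring, painting, plumbing, roofing — every task.
Total fee: 10 + 11 = 21.
No cover costs less than 21.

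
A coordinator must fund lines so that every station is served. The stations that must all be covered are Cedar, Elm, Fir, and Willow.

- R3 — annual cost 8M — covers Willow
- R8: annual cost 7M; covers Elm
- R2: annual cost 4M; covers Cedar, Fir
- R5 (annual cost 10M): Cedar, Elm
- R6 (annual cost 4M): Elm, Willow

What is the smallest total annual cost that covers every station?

8

Choose R2 and R6: together they cover Cedar, Elm, Fir, Willow — every station.
Total annual cost: 4 + 4 = 8.
No cover costs less than 8.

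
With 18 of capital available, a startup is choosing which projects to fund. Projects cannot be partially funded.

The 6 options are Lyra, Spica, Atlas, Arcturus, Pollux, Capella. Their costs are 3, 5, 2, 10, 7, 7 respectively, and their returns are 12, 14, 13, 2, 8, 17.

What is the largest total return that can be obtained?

56

Allowing fractional choices, the relaxed optimum would be about 57.1, but projects are indivisible.
Lyra + Spica + Atlas + Pollux: cost 3 + 5 + 2 + 7 = 17 ≤ 18, return 12 + 14 + 13 + 8 = 47.
Spica + Atlas + Capella: cost 5 + 2 + 7 = 14 ≤ 18, return 14 + 13 + 17 = 44.
Lyra + Spica + Atlas + Capella: cost 3 + 5 + 2 + 7 = 17 ≤ 18, return 12 + 14 + 13 + 17 = 56.
Best is Lyra, Spica, Atlas, and Capella with total return 56.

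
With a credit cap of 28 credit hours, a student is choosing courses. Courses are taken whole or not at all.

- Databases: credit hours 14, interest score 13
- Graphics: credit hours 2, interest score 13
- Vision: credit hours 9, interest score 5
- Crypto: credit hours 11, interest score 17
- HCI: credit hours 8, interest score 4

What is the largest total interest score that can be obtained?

Allowing fractional choices, the relaxed optimum would be about 43.6, but courses are indivisible.
Graphics + Crypto + HCI: credit hours 2 + 11 + 8 = 21 ≤ 28, interest score 13 + 17 + 4 = 34.
Graphics + Vision + Crypto: credit hours 2 + 9 + 11 = 22 ≤ 28, interest score 13 + 5 + 17 = 35.
Databases + Graphics + Crypto: credit hours 14 + 2 + 11 = 27 ≤ 28, interest score 13 + 13 + 17 = 43.
Best is Databases, Graphics, and Crypto with total interest score 43.

43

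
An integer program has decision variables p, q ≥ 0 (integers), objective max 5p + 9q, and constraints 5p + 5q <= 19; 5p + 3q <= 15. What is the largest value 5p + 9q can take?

Relaxing integrality, the LP optimum is 34.20 at (p,q) = (0, 3.8), which is not an integer point.
(p,q)=(0,3): 5·0+5·3=15≤19, 5·0+3·3=9≤15, objective 27.
(p,q)=(1,2): 5·1+5·2=15≤19, 5·1+3·2=11≤15, objective 23.
(p,q)=(0,2): 5·0+5·2=10≤19, 5·0+3·2=6≤15, objective 18.
No feasible integer point exceeds 27.

27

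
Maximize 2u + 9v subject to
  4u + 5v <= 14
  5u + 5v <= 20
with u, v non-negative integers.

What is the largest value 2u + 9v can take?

Relaxing integrality, the LP optimum is 25.20 at (u,v) = (0, 2.8), which is not an integer point.
(u,v)=(1,2): 4·1+5·2=14≤14, 5·1+5·2=15≤20, objective 20.
(u,v)=(0,2): 4·0+5·2=10≤14, 5·0+5·2=10≤20, objective 18.
(u,v)=(2,1): 4·2+5·1=13≤14, 5·2+5·1=15≤20, objective 13.
No feasible integer point exceeds 20.

20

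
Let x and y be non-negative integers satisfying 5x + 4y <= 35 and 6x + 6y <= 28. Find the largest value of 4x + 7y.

The continuous relaxation peaks at (0, 4.67) with value 32.67; rounding to a feasible lattice point costs some objective.
(x,y)=(0,4): 5·0+4·4=16≤35, 6·0+6·4=24≤28, objective 28.
(x,y)=(1,3): 5·1+4·3=17≤35, 6·1+6·3=24≤28, objective 25.
(x,y)=(0,3): 5·0+4·3=12≤35, 6·0+6·3=18≤28, objective 21.
The best lattice point is (0,4), giving 28.

28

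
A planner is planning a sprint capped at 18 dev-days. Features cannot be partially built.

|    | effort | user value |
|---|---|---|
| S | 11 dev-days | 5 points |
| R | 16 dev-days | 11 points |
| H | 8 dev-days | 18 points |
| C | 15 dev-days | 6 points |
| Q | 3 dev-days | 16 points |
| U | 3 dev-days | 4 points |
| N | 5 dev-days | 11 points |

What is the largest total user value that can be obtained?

Allowing fractional choices, the relaxed optimum would be about 47.7, but features are indivisible.
H + Q + U: effort 8 + 3 + 3 = 14 ≤ 18, user value 18 + 16 + 4 = 38.
H + Q + N: effort 8 + 3 + 5 = 16 ≤ 18, user value 18 + 16 + 11 = 45.
Best is H, Q, and N with total user value 45.

45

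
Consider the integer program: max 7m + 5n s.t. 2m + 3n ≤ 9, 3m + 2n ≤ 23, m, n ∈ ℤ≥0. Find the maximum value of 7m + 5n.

28

Relaxing integrality, the LP optimum is 31.50 at (m,n) = (4.5, 0), which is not an integer point.
(m,n)=(4,0): 2·4+3·0=8≤9, 3·4+2·0=12≤23, objective 28.
(m,n)=(3,1): 2·3+3·1=9≤9, 3·3+2·1=11≤23, objective 26.
(m,n)=(3,0): 2·3+3·0=6≤9, 3·3+2·0=9≤23, objective 21.
The best lattice point is (4,0), giving 28.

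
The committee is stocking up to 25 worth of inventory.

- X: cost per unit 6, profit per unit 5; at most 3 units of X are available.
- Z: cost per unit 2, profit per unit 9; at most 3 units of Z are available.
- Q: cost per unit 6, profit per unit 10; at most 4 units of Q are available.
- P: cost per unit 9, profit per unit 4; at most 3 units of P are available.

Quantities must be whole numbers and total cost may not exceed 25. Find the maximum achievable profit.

57

1×X, 3×Z, and 2×Q: cost 24 ≤ 25, profit 1·5 + 3·9 + 2·10 = 52.
3×Z and 3×Q: cost 24 ≤ 25, profit 3·9 + 3·10 = 57.
Best is 57.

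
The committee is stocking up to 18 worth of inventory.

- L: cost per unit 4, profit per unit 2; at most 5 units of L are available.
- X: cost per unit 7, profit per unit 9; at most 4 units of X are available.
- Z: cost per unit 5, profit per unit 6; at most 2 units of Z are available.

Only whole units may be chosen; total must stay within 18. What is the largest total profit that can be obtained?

X has the best ratio (9/7); taking only X gives at most 2×9 = 18 (stopped by the cost limit).
Mixing does better — 1×X and 2×Z: cost 17 ≤ 18, profit 1·9 + 2·6 = 21.

21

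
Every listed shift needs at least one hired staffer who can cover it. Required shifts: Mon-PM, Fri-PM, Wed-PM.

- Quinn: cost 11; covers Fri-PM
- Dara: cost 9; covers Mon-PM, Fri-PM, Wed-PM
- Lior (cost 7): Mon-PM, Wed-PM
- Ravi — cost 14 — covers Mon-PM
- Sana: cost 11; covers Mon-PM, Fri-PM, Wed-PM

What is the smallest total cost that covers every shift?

9

Dara alone covers Mon-PM, Fri-PM, Wed-PM — every shift.
Total cost: 9.
No cover costs less than 9.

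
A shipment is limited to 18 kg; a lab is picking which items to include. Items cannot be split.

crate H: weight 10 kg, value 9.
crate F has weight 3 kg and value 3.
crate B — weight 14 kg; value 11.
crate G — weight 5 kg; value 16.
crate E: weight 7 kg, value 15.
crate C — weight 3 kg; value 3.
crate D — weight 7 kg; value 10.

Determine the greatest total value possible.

Take crate F, crate G, crate E, and crate C: weight 3 + 5 + 7 + 3 = 18 ≤ 18, value 3 + 16 + 15 + 3 = 37.
No other feasible combination does better.

37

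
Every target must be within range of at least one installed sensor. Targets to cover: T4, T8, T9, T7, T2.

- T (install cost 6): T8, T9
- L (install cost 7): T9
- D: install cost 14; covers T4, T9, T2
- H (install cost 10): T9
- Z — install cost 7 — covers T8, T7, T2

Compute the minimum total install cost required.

The greedy cost-per-new-target heuristic would pick Z, T, and D for 27, but a cheaper cover exists.
Choose D and Z: together they cover T4, T8, T9, T7, T2 — every target.
Total install cost: 14 + 7 = 21.
No cover costs less than 21.

21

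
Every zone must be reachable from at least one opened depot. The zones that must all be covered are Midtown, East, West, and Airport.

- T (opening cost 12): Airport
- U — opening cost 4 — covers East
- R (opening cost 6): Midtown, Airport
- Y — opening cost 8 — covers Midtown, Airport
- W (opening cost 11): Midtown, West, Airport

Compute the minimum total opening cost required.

15

The greedy cost-per-new-zone heuristic would pick R, U, and W for 21, but a cheaper cover exists.
Choose U and W: together they cover Midtown, East, West, Airport — every zone.
Total opening cost: 4 + 11 = 15.
No cover costs less than 15.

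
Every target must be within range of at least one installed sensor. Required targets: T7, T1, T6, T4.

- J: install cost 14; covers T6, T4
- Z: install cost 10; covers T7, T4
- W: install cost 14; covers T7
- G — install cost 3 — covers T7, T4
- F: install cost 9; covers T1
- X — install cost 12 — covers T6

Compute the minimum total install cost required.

24

Choose G, F, and X: together they cover T7, T1, T6, T4 — every target.
Total install cost: 3 + 9 + 12 = 24.
No cover costs less than 24.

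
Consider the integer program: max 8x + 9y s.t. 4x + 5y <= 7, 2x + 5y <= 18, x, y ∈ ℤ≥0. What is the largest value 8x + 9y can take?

Relaxing integrality, the LP optimum is 14.00 at (x,y) = (1.75, 0), which is not an integer point.
(x,y)=(0,1): 4·0+5·1=5≤7, 2·0+5·1=5≤18, objective 9.
(x,y)=(1,0): 4·1+5·0=4≤7, 2·1+5·0=2≤18, objective 8.
No feasible integer point exceeds 9.

9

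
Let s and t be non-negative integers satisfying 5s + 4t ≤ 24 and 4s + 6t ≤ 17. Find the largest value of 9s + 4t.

36

(s,t)=(4,0) is feasible, giving 36.
(s,t)=(3,0) is feasible, giving 27.
No feasible integer point exceeds 36.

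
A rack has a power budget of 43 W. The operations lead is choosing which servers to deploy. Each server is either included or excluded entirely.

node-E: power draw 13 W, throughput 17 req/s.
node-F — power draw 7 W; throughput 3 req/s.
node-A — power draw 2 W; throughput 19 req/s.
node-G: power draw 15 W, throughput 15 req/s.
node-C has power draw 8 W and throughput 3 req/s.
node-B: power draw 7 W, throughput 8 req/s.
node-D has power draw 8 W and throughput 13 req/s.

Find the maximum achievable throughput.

This is an integer program with binary decision variables.
Allowing fractional choices, the relaxed optimum would be about 70.0, but servers are indivisible.
node-E + node-A + node-G + node-D: power draw 13 + 2 + 15 + 8 = 38 ≤ 43, throughput 17 + 19 + 15 + 13 = 64.
node-E + node-F + node-A + node-B + node-D: power draw 13 + 7 + 2 + 7 + 8 = 37 ≤ 43, throughput 17 + 3 + 19 + 8 + 13 = 60.
Best is node-E, node-A, node-G, and node-D with total throughput 64.

64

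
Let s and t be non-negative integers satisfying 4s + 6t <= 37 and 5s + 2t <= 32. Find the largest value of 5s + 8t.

Relaxing integrality, the LP optimum is 49.33 at (s,t) = (0, 6.17), which is not an integer point.
(s,t)=(0,6): 4·0+6·6=36≤37, 5·0+2·6=12≤32, objective 48.
(s,t)=(1,5): 4·1+6·5=34≤37, 5·1+2·5=15≤32, objective 45.
Maximum is 48 at (s,t)=(0,6).

48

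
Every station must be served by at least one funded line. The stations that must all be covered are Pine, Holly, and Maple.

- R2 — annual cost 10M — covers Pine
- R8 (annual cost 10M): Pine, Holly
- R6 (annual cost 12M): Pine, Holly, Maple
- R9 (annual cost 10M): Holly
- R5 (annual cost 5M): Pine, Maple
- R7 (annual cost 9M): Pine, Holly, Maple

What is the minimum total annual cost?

9

The greedy cost-per-new-station heuristic would pick R5 and R7 for 14, but a cheaper cover exists.
R7 alone covers Pine, Holly, Maple — every station.
Total annual cost: 9.
No cover costs less than 9.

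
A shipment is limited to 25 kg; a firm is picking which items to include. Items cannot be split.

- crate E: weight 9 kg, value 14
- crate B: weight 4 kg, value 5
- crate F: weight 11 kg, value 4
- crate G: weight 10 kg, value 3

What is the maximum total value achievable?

23

Take crate E, crate B, and crate F: weight 9 + 4 + 11 = 24 ≤ 25, value 14 + 5 + 4 = 23.
No other feasible combination does better.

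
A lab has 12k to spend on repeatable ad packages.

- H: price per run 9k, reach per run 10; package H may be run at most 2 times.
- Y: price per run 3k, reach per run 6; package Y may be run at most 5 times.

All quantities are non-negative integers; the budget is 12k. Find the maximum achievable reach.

24

This is a bounded integer knapsack.
3×Y: price 9 ≤ 12, reach 3·6 = 18.
4×Y: price 12 ≤ 12, reach 4·6 = 24.
Best is 24.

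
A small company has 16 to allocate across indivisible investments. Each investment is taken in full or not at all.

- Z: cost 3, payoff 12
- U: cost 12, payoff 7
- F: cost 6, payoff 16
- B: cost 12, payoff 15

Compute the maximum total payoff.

28

This is a 0-1 knapsack instance.
Allowing fractional choices, the relaxed optimum would be about 36.8, but investments are indivisible.
Z + U: cost 3 + 12 = 15 ≤ 16, payoff 12 + 7 = 19.
Z + B: cost 3 + 12 = 15 ≤ 16, payoff 12 + 15 = 27.
Z + F: cost 3 + 6 = 9 ≤ 16, payoff 12 + 16 = 28.
Best is Z and F with total payoff 28.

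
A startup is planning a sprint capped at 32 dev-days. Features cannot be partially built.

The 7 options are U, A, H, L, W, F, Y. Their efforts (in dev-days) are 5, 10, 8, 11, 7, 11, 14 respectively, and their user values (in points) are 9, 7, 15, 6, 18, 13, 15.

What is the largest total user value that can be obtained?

Take U, H, W, and F: effort 5 + 8 + 7 + 11 = 31 ≤ 32, user value 9 + 15 + 18 + 13 = 55.
No other feasible combination does better.

55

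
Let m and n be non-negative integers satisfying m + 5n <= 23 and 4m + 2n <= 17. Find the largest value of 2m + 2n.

Relaxing integrality, the LP optimum is 12.67 at (m,n) = (2.17, 4.17), which is not an integer point.
(m,n)=(2,4): 1·2+5·4=22≤23, 4·2+2·4=16≤17, objective 12.
(m,n)=(2,3): 1·2+5·3=17≤23, 4·2+2·3=14≤17, objective 10.
Maximum is 12 at (m,n)=(2,4).

12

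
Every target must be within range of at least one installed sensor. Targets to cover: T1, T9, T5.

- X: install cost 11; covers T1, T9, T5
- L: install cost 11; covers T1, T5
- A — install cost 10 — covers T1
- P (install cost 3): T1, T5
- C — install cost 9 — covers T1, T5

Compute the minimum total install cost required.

11

This is an integer covering problem.
The greedy cost-per-new-target heuristic would pick P and X for 14, but a cheaper cover exists.
X alone covers T1, T9, T5 — every target.
Total install cost: 11.
No cover costs less than 11.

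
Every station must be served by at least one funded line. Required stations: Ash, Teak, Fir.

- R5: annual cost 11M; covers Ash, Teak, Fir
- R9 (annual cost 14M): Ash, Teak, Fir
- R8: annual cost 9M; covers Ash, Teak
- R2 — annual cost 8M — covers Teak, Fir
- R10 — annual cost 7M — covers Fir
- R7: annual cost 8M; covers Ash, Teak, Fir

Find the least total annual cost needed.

R7 alone covers Ash, Teak, Fir — every station.
Total annual cost: 8.
No cover costs less than 8.

8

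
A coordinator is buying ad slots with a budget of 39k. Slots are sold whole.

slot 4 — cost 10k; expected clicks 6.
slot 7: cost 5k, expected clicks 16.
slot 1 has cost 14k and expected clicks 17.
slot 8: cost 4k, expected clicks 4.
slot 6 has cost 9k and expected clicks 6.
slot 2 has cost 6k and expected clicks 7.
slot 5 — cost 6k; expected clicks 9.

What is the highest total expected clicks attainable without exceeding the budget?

This is a 0-1 knapsack instance.
Take slot 7, slot 1, slot 8, slot 2, and slot 5: cost 5 + 14 + 4 + 6 + 6 = 35 ≤ 39, expected clicks 16 + 17 + 4 + 7 + 9 = 53.
No other feasible combination does better.

53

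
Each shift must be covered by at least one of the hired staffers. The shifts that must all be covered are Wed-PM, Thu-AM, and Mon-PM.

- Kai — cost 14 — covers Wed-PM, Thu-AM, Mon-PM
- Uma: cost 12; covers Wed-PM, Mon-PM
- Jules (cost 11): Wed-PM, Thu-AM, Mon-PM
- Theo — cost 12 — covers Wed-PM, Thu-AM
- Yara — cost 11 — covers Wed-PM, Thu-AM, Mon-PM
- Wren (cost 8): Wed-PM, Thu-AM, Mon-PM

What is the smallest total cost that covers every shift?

8

This is a weighted set-cover instance.
Wren alone covers Wed-PM, Thu-AM, Mon-PM — every shift.
Total cost: 8.
No cover costs less than 8.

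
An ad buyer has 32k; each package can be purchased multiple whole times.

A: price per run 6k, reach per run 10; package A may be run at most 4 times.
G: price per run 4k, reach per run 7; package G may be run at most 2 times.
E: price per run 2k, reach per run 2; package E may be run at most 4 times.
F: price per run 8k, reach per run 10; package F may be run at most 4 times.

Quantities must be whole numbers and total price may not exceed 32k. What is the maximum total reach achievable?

Take 4×A and 2×G: price 32 ≤ 32, reach 4·10 + 2·7 = 54.
G has the best ratio (7/4) and is taken to its limit of 2; remaining capacity is filled optimally with the others.

54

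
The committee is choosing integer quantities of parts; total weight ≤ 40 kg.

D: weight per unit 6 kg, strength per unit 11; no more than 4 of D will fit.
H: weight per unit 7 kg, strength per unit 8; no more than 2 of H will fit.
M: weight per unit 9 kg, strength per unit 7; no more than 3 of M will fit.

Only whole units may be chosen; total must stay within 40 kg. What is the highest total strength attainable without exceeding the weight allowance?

60

This is a bounded integer knapsack.
Take 4×D and 2×H: weight 38 ≤ 40, strength 4·11 + 2·8 = 60.
D has the best ratio (11/6) and is taken to its limit of 4; remaining capacity is filled optimally with the others.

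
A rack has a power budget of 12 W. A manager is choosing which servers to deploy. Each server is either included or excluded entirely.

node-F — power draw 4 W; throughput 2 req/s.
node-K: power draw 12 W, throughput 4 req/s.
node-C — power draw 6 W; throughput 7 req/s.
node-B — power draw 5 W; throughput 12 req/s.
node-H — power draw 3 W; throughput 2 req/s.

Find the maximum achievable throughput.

Allowing fractional choices, the relaxed optimum would be about 19.7, but servers are indivisible.
node-F + node-B + node-H: power draw 4 + 5 + 3 = 12 ≤ 12, throughput 2 + 12 + 2 = 16.
node-B + node-H: power draw 5 + 3 = 8 ≤ 12, throughput 12 + 2 = 14.
node-C + node-B: power draw 6 + 5 = 11 ≤ 12, throughput 7 + 12 = 19.
Best is node-C and node-B with total throughput 19.

19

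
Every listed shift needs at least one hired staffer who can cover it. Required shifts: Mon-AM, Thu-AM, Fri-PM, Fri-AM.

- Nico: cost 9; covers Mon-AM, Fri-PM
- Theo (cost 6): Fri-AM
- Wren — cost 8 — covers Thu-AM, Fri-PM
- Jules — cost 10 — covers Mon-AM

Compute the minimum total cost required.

This is a weighted set-cover instance.
Choose Nico, Theo, and Wren: together they cover Mon-AM, Thu-AM, Fri-PM, Fri-AM — every shift.
Total cost: 9 + 6 + 8 = 23.
No cover costs less than 23.

23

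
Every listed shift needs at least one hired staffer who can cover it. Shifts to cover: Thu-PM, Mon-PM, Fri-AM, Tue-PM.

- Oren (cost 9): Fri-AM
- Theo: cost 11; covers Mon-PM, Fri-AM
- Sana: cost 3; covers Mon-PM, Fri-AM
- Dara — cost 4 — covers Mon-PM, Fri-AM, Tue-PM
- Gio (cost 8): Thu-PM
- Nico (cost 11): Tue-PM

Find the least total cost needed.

12

Choose Dara and Gio: together they cover Thu-PM, Mon-PM, Fri-AM, Tue-PM — every shift.
Total cost: 4 + 8 = 12.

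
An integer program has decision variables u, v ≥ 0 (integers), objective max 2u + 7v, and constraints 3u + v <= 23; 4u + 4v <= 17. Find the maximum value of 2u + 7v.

28

(u,v)=(0,4): 3·0+1·4=4≤23, 4·0+4·4=16≤17, objective 28.
(u,v)=(1,3): 3·1+1·3=6≤23, 4·1+4·3=16≤17, objective 23.
(u,v)=(0,3): 3·0+1·3=3≤23, 4·0+4·3=12≤17, objective 21.
The best lattice point is (0,4), giving 28.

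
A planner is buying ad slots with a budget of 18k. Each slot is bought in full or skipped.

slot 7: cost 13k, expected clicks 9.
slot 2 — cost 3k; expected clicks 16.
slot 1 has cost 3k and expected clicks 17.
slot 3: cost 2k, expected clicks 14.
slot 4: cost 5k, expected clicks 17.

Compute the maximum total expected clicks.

This is a 0-1 knapsack instance.
slot 1 + slot 3 + slot 4: cost 3 + 2 + 5 = 10 ≤ 18, expected clicks 17 + 14 + 17 = 48.
slot 2 + slot 1 + slot 4: cost 3 + 3 + 5 = 11 ≤ 18, expected clicks 16 + 17 + 17 = 50.
slot 2 + slot 1 + slot 3 + slot 4: cost 3 + 3 + 2 + 5 = 13 ≤ 18, expected clicks 16 + 17 + 14 + 17 = 64.
Best is slot 2, slot 1, slot 3, and slot 4 with total expected clicks 64.

64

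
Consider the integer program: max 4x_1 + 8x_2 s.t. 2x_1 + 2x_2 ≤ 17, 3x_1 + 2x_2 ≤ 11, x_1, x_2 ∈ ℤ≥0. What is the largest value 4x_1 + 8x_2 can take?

Relaxing integrality, the LP optimum is 44.00 at (x_1,x_2) = (0, 5.5), which is not an integer point.
(x_1,x_2)=(0,5) is feasible, giving 40.
(x_1,x_2)=(1,4) is feasible, giving 36.
(x_1,x_2)=(0,4) is feasible, giving 32.
The best lattice point is (0,5), giving 40.

40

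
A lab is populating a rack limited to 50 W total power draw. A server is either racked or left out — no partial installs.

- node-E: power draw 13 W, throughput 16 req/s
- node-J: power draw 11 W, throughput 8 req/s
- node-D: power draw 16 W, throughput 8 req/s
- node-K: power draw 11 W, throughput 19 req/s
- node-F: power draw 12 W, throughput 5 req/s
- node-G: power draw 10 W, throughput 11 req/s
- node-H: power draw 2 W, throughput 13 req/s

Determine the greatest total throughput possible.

Allowing fractional choices, the relaxed optimum would be about 68.5, but servers are indivisible.
node-E + node-K + node-F + node-G + node-H: power draw 13 + 11 + 12 + 10 + 2 = 48 ≤ 50, throughput 16 + 19 + 5 + 11 + 13 = 64.
node-E + node-J + node-K + node-F + node-H: power draw 13 + 11 + 11 + 12 + 2 = 49 ≤ 50, throughput 16 + 8 + 19 + 5 + 13 = 61.
node-E + node-J + node-K + node-G + node-H: power draw 13 + 11 + 11 + 10 + 2 = 47 ≤ 50, throughput 16 + 8 + 19 + 11 + 13 = 67.
Best is node-E, node-J, node-K, node-G, and node-H with total throughput 67.

67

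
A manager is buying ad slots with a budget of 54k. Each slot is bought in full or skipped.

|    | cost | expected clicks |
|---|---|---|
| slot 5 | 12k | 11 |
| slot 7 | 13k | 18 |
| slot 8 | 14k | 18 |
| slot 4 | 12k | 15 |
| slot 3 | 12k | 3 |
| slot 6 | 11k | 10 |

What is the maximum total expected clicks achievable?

62

Allowing fractional choices, the relaxed optimum would be about 64.7, but ad slots are indivisible.
slot 7 + slot 8 + slot 4 + slot 6: cost 13 + 14 + 12 + 11 = 50 ≤ 54, expected clicks 18 + 18 + 15 + 10 = 61.
slot 5 + slot 7 + slot 8 + slot 4: cost 12 + 13 + 14 + 12 = 51 ≤ 54, expected clicks 11 + 18 + 18 + 15 = 62.
Best is slot 5, slot 7, slot 8, and slot 4 with total expected clicks 62.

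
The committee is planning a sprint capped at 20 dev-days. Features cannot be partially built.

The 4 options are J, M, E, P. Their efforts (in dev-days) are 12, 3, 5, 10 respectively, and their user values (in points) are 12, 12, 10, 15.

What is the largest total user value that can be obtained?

37

Take M, E, and P: effort 3 + 5 + 10 = 18 ≤ 20, user value 12 + 10 + 15 = 37.
No other feasible combination does better.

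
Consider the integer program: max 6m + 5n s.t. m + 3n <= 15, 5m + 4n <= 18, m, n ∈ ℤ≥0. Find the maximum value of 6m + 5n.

22

(m,n)=(2,2): 1·2+3·2=8≤15, 5·2+4·2=18≤18, objective 22.
(m,n)=(1,3): 1·1+3·3=10≤15, 5·1+4·3=17≤18, objective 21.
(m,n)=(0,4): 1·0+3·4=12≤15, 5·0+4·4=16≤18, objective 20.
The best lattice point is (2,2), giving 22.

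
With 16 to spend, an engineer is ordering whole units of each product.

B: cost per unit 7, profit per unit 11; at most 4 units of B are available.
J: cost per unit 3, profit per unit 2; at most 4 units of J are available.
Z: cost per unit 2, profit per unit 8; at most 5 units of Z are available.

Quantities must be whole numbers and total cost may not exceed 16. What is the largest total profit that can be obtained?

Z has the best ratio (8/2); taking only Z gives at most 5×8 = 40 (stopped by the supply cap of 5).
Mixing does better — 2×J and 5×Z: cost 16 ≤ 16, profit 2·2 + 5·8 = 44.

44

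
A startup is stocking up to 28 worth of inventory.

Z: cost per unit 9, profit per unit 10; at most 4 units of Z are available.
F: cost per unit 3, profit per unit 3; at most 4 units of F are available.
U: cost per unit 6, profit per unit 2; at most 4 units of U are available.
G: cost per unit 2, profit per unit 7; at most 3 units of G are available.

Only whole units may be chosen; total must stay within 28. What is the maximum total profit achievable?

G has the best ratio (7/2); taking only G gives at most 3×7 = 21 (stopped by the supply cap of 3).
Mixing does better — 2×Z, 1×F, and 3×G: cost 27 ≤ 28, profit 2·10 + 1·3 + 3·7 = 44.

44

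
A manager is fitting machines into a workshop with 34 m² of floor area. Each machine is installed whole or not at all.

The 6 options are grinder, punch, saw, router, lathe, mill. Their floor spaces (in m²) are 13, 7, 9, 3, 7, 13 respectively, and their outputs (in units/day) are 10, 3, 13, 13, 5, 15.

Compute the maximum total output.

This is a 0-1 knapsack instance.
Allowing fractional choices, the relaxed optimum would be about 47.9, but machines are indivisible.
punch + saw + router + mill: floor space 7 + 9 + 3 + 13 = 32 ≤ 34, output 3 + 13 + 13 + 15 = 44.
saw + router + mill: floor space 9 + 3 + 13 = 25 ≤ 34, output 13 + 13 + 15 = 41.
saw + router + lathe + mill: floor space 9 + 3 + 7 + 13 = 32 ≤ 34, output 13 + 13 + 5 + 15 = 46.
Best is saw, router, lathe, and mill with total output 46.

46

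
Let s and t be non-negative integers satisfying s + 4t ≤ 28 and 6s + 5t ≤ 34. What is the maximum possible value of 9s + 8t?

52

The continuous relaxation peaks at (0, 6.8) with value 54.40; rounding to a feasible lattice point costs some objective.
(s,t)=(4,2): 1·4+4·2=12≤28, 6·4+5·2=34≤34, objective 52.
(s,t)=(3,3): 1·3+4·3=15≤28, 6·3+5·3=33≤34, objective 51.
No feasible integer point exceeds 52.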